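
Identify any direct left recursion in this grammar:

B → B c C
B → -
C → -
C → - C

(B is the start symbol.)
Direct left recursion occurs when N → N α for some non-terminal N (the right-hand side begins with the left-hand side itself).

B → B c C: LEFT RECURSIVE (starts with B)
B → -: starts with '-'
C → -: starts with '-'
C → - C: starts with '-'

The grammar has direct left recursion on: B.

Answer: Yes, B is left-recursive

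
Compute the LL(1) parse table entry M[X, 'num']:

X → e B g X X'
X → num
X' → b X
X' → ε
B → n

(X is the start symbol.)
X → num

To find M[X, 'num'], we find productions for X where 'num' is in the predict set (PREDICT(N → α) = (FIRST(α) \ {ε}) ∪ (FOLLOW(N) if α ⇒* ε)).

X → e B g X X': PREDICT = { 'e' }
X → num: PREDICT = { 'num' }
  'num' is in predict set, so this production goes in M[X, 'num']

M[X, 'num'] = X → num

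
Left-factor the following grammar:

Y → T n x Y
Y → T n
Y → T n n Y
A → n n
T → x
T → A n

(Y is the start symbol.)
Left-factoring transforms A → αβ₁ | αβ₂ into A → αA' and A' → β₁ | β₂
(α is the longest common prefix among the alternatives). Repeat until
no nonterminal has two alternatives with a common prefix.

Round 1: Y has alternatives sharing prefix 'T n'. Introduce Y': Y → T n Y'
  Add: Y' → x Y
  Add: Y' → ε
  Add: Y' → n Y

No remaining common prefixes — done.

Resulting grammar:
Y → T n Y'
Y' → x Y
Y' → ε
Y' → n Y
A → n n
T → x
T → A n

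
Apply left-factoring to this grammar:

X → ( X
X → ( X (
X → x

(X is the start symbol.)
X → ( X X'
X' → ε
X' → (
X → x

Left-factoring transforms A → αβ₁ | αβ₂ into A → αA' and A' → β₁ | β₂
(α is the longest common prefix among the alternatives). Repeat until
no nonterminal has two alternatives with a common prefix.

Round 1: X has alternatives sharing prefix '( X'. Introduce X': X → ( X X'
  Add: X' → ε
  Add: X' → (

No remaining common prefixes — done.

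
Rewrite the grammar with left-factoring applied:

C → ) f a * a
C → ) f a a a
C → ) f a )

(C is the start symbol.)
C → ) f a C'
C' → * a
C' → a a
C' → )

Left-factoring transforms A → αβ₁ | αβ₂ into A → αA' and A' → β₁ | β₂
(α is the longest common prefix among the alternatives). Repeat until
no nonterminal has two alternatives with a common prefix.

Round 1: C has alternatives sharing prefix ') f a'. Introduce C': C → ) f a C'
  Add: C' → * a
  Add: C' → a a
  Add: C' → )

No remaining common prefixes — done.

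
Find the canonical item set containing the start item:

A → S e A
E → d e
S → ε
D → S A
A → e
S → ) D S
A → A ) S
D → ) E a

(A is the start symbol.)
First, augment the grammar with A' → A
I₀ = CLOSURE({ [A' → . A] }):
  [A' → . A] has the dot before A: add [A → . S e A], [A → . e], [A → . A ) S]
  [A → . S e A] has the dot before S: add [S → .], [S → . ) D S]
No further items can be added.

I₀ = { [A → . A ) S], [A → . S e A], [A → . e], [A' → . A], [S → . ) D S], [S → .] }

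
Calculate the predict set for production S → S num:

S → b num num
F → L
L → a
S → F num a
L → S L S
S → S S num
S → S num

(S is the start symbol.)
{ 'a', 'b' }

PREDICT(S → S num) = (FIRST(RHS) \ {ε}) ∪ (FOLLOW(S) if ε ∈ FIRST(RHS), i.e. RHS ⇒* ε)
FIRST(S) = { 'a', 'b' }
FIRST(S num) = { 'a', 'b' }
ε ∉ FIRST(S num), so FOLLOW(S) is not added.
PREDICT(S → S num) = { 'a', 'b' }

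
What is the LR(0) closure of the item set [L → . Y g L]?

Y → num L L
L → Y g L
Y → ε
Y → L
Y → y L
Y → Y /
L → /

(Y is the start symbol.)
To compute CLOSURE, for each item [A → α.Bβ] where B is a non-terminal, add [B → .γ] for all productions B → γ; repeat for the newly added items until nothing changes.

Start with: [L → . Y g L]
  [L → . Y g L] has the dot before Y: add [Y → . num L L], [Y → .], [Y → . L], [Y → . y L], [Y → . Y /]
  [Y → . L] has the dot before L: add [L → . /]
No further items can be added.

CLOSURE = { [L → . /], [L → . Y g L], [Y → . L], [Y → . Y /], [Y → . num L L], [Y → . y L], [Y → .] }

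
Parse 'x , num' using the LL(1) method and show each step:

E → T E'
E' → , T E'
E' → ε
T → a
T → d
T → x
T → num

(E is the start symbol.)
LL(1) parsing maintains a stack (initially the start symbol over $) and the input. At each step: if the stack top is a terminal, match it against the current input token; if it is a non-terminal N, replace it with the RHS of M[N, lookahead] (the unique production whose predict set contains the lookahead).

Stack is shown with the top on the left.

Stack     Input      Action
---------------------------
E $       x , num $  output E → T E'
T E' $    x , num $  output T → x
x E' $    x , num $  match 'x'
E' $      , num $    output E' → , T E'
, T E' $  , num $    match ','
T E' $    num $      output T → num
num E' $  num $      match 'num'
E' $      $          output E' → ε
$         $          accept

The string is accepted.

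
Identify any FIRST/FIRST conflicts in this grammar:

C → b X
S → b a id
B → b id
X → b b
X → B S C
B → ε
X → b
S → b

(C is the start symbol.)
A FIRST/FIRST conflict occurs when two productions N → α and N → β for the same non-terminal have FIRST(α) ∩ FIRST(β) ≠ ∅ (with ε ∈ FIRST of a nullable right-hand side, so two nullable alternatives also conflict).

FIRST sets of the non-terminals at (or reachable through a nullable prefix from) the front of some alternative:
  FIRST(B) = { 'b', ε }
  FIRST(S) = { 'b' }

Productions for S:
  S → b a id: FIRST = { 'b' }
  S → b: FIRST = { 'b' }
Productions for B:
  B → b id: FIRST = { 'b' }
  B → ε: FIRST = { ε }
Productions for X:
  X → b b: FIRST = { 'b' }
  X → B S C: FIRST = { 'b' }
  X → b: FIRST = { 'b' }
C has only one production, so no FIRST/FIRST conflict is possible there.

Conflict for S: S → b a id and S → b
  Overlap: { 'b' }
Conflict for X: X → b b and X → B S C
  Overlap: { 'b' }
Conflict for X: X → b b and X → b
  Overlap: { 'b' }
Conflict for X: X → B S C and X → b
  Overlap: { 'b' }

Answer: Yes. S → b a id / S → b on { 'b' }; X → b b / X → B S C on { 'b' }; X → b b / X → b on { 'b' }; X → B S C / X → b on { 'b' }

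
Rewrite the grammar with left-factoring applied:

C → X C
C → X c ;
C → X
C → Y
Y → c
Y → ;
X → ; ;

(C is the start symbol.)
C → X C'
C' → C
C' → c ;
C' → ε
C → Y
Y → c
Y → ;
X → ; ;

Left-factoring transforms A → αβ₁ | αβ₂ into A → αA' and A' → β₁ | β₂
(α is the longest common prefix among the alternatives). Repeat until
no nonterminal has two alternatives with a common prefix.

Round 1: C has alternatives sharing prefix 'X'. Introduce C': C → X C'
  Add: C' → C
  Add: C' → c ;
  Add: C' → ε

No remaining common prefixes — done.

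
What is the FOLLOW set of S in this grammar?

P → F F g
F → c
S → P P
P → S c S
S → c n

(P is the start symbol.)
{ $, 'c' }

To compute FOLLOW(S), find every occurrence of S on a right-hand side N → α S β: add FIRST(β) \ {ε}, and if β is empty or nullable also add FOLLOW(N). Iterate to a fixed point.

In P → S c S: S is followed by c S, add FIRST(c S) \ {ε} = { 'c' }
In P → S c S: S is at the end, add FOLLOW(P)

The FOLLOW sets referred to above (computed the same way, to a fixed point):
  FOLLOW(P) = { $, 'c' }

Taking the union: FOLLOW(S) = { $, 'c' }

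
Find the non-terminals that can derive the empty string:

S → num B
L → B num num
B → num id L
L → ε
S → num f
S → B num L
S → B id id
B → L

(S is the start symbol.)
{ 'B', 'L' }

A non-terminal is nullable if it can derive ε (the empty string): either it has an ε-production, or it has a production whose right-hand side consists entirely of nullable non-terminals.

ε-productions: L → ε
So L is immediately nullable.
B → L: every symbol on the right is nullable, so B is nullable too.
No further non-terminal can be added: every production for the remaining non-terminals contains a terminal or a non-nullable non-terminal.
Nullable = { 'B', 'L' }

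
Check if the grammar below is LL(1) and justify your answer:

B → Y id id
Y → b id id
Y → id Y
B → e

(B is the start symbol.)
Relevant sets:
  FIRST(Y) = { 'b', 'id' }

For B:
  PREDICT(B → Y id id) = { 'b', 'id' }
  PREDICT(B → e) = { 'e' }
For Y:
  PREDICT(Y → b id id) = { 'b' }
  PREDICT(Y → id Y) = { 'id' }

All predict sets are disjoint. The grammar IS LL(1).

Answer: Yes, the grammar is LL(1).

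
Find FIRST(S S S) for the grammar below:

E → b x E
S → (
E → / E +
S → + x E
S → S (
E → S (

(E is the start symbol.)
{ '(', '+' }

FIRST sets of the non-terminals involved (from the grammar, by fixed-point iteration):
  FIRST(S) = { '(', '+' }

To compute FIRST(S S S), process the symbols left to right:
Symbol S is a non-terminal. Add FIRST(S) \ {ε} = { '(', '+' }
S is not nullable (ε ∉ FIRST(S)), so stop here.
FIRST(S S S) = { '(', '+' }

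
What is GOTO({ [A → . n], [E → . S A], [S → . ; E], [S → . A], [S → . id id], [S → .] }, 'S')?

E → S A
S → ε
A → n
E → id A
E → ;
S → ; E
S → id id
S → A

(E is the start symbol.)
GOTO(I, 'S') = CLOSURE({ [A → αX.β] : [A → α.Xβ] ∈ I, X = 'S' })

Items with dot before 'S', with the dot advanced:
  [E → . S A] → [E → S . A]
Closure of the advanced items:
  [E → S . A] has the dot before A: add [A → . n]

GOTO = { [A → . n], [E → S . A] }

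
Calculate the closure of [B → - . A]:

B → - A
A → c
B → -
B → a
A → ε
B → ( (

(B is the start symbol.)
To compute CLOSURE, for each item [A → α.Bβ] where B is a non-terminal, add [B → .γ] for all productions B → γ; repeat for the newly added items until nothing changes.

Start with: [B → - . A]
  [B → - . A] has the dot before A: add [A → . c], [A → .]
No further items can be added.

CLOSURE = { [A → . c], [A → .], [B → - . A] }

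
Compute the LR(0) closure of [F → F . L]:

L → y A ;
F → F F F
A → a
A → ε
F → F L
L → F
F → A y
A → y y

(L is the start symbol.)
{ [A → . a], [A → . y y], [A → .], [F → . A y], [F → . F F F], [F → . F L], [F → F . L], [L → . F], [L → . y A ;] }

To compute CLOSURE, for each item [A → α.Bβ] where B is a non-terminal, add [B → .γ] for all productions B → γ; repeat for the newly added items until nothing changes.

Start with: [F → F . L]
  [F → F . L] has the dot before L: add [L → . y A ;], [L → . F]
  [L → . F] has the dot before F: add [F → . F F F], [F → . F L], [F → . A y]
  [F → . A y] has the dot before A: add [A → . a], [A → .], [A → . y y]
No further items can be added.

CLOSURE = { [A → . a], [A → . y y], [A → .], [F → . A y], [F → . F F F], [F → . F L], [F → F . L], [L → . F], [L → . y A ;] }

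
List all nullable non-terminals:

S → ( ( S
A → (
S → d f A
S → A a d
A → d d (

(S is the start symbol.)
None

There are no ε-productions, so no non-terminal can derive ε.
No non-terminals are nullable.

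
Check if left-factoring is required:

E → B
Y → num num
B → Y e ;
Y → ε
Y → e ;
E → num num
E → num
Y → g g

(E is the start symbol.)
Yes, E has productions with common prefix 'num'

Left-factoring is needed when two productions for the same non-terminal
share a common prefix on the right-hand side.

Productions for E:
  E → B
  E → num num
  E → num
Productions for Y:
  Y → num num
  Y → ε
  Y → e ;
  Y → g g

Found common prefix 'num' in productions for E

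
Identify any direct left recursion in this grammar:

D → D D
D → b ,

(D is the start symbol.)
Direct left recursion occurs when N → N α for some non-terminal N (the right-hand side begins with the left-hand side itself).

D → D D: LEFT RECURSIVE (starts with D)
D → b ,: starts with b

The grammar has direct left recursion on: D.

Answer: Yes, D is left-recursive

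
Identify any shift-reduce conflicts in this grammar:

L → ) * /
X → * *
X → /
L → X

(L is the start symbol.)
No shift-reduce conflicts

Augment with L' → L and build the canonical LR(0) collection (I0 = CLOSURE({[L' → . L]}), then GOTO on every symbol after a dot until no new states appear). It has 9 states:
  I0: { [L → . ) * /], [L → . X], [L' → . L], [X → . * *], [X → . /] }  — shift
  I1: { [L → ) . * /] }  — shift
  I2: { [X → * . *] }  — shift
  I3: { [X → / .] }  — reduce
  I4: { [L' → L .] }  — accept
  I5: { [L → X .] }  — reduce
  I6: { [X → * * .] }  — reduce
  I7: { [L → ) * . /] }  — shift
  I8: { [L → ) * / .] }  — reduce

No state contains both a complete item and a shift item.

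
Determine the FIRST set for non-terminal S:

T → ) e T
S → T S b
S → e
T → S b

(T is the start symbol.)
{ ')', 'e' }

To compute FIRST(S), examine every production with S on the left-hand side, reading each right-hand side left to right until a non-nullable symbol is reached.

FIRST sets of the other non-terminals involved (by the same procedure, iterated to a fixed point):
  FIRST(T) = { ')', 'e' }

From S → T S b:
  - T is a non-terminal: add FIRST(T) \ {ε} = { ')', 'e' }
    T is not nullable, so stop
From S → e:
  - e is a terminal: add 'e' and stop

Collecting: FIRST(S) = { ')', 'e' }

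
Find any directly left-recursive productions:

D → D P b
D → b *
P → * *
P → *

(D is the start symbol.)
Yes, D is left-recursive

D → D P b: LEFT RECURSIVE (starts with D)
D → b *: starts with b
P → * *: starts with '*'
P → *: starts with '*'

The grammar has direct left recursion on: D.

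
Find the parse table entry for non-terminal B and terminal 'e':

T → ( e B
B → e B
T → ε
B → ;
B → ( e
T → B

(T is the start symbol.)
B → e B

To find M[B, 'e'], we find productions for B where 'e' is in the predict set (PREDICT(N → α) = (FIRST(α) \ {ε}) ∪ (FOLLOW(N) if α ⇒* ε)).

B → e B: PREDICT = { 'e' }
  'e' is in predict set, so this production goes in M[B, 'e']
B → ;: PREDICT = { ';' }
B → ( e: PREDICT = { '(' }

M[B, 'e'] = B → e B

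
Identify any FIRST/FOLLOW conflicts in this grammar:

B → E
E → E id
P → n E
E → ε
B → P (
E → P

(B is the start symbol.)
Yes. E → E id with FOLLOW(E) on { 'id' }

Nullable non-terminals: B, E.
FIRST sets used below: FIRST(E) = { 'id', 'n', ε }, FIRST(P) = { 'n' }

B: nullable alternative(s) B → E; FOLLOW(B) = { $ }
  B → E: FIRST \ {ε} = { 'id', 'n' } — this is the only nullable alternative, skip
  B → P (: FIRST \ {ε} = { 'n' } — disjoint from FOLLOW(B)

E: nullable alternative(s) E → ε; FOLLOW(E) = { $, '(', 'id' }
  E → E id: FIRST \ {ε} = { 'id', 'n' } — overlaps FOLLOW(E) on { 'id' }: CONFLICT
  E → ε: FIRST \ {ε} = { } — this is the only nullable alternative, skip
  E → P: FIRST \ {ε} = { 'n' } — disjoint from FOLLOW(E)

P has no nullable alternative, so no FIRST/FOLLOW check is needed there.

So the grammar has 1 FIRST/FOLLOW conflict (marked CONFLICT above).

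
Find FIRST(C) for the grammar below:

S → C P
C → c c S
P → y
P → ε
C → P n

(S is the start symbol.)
FIRST sets of the other non-terminals involved (by the same procedure, iterated to a fixed point):
  FIRST(P) = { 'y', ε }

From C → c c S:
  - c is a terminal: add 'c' and stop
From C → P n:
  - P is a non-terminal: add FIRST(P) \ {ε} = { 'y' }
    P is nullable, so continue to the next symbol
  - n is a terminal: add 'n' and stop

Collecting: FIRST(C) = { 'c', 'n', 'y' }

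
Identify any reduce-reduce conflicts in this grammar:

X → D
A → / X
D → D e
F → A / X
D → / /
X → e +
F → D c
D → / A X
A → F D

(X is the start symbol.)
Augment with X' → X and build the canonical LR(0) collection (I0 = CLOSURE({[X' → . X]}), then GOTO on every symbol after a dot until no new states appear). It has 18 states:
  I0: { [D → . / /], [D → . / A X], [D → . D e], [X → . D], [X → . e +], [X' → . X] }  — shift
  I1: { [A → . / X], [A → . F D], [D → . / /], [D → . / A X], [D → . D e], [D → / . /], [D → / . A X], [F → . A / X], [F → . D c] }  — shift
  I2: { [D → D . e], [X → D .] }  — shift, reduce
  I3: { [X' → X .] }  — accept
  I4: { [X → e . +] }  — shift
  I5: { [X → e + .] }  — reduce
  I6: { [D → D e .] }  — reduce
  I7: { [A → . / X], [A → . F D], [A → / . X], [D → . / /], [D → . / A X], [D → . D e], [D → / . /], [D → / . A X], [D → / / .], [F → . A / X], [F → . D c], [X → . D], [X → . e +] }  — shift, reduce
  I8: { [D → . / /], [D → . / A X], [D → . D e], [D → / A . X], [F → A . / X], [X → . D], [X → . e +] }  — shift
  I9: { [D → D . e], [F → D . c] }  — shift
  I10: { [A → F . D], [D → . / /], [D → . / A X], [D → . D e] }  — shift
  I11: { [A → F D .], [D → D . e] }  — shift, reduce
  I12: { [F → D c .] }  — reduce
  I13: { [A → . / X], [A → . F D], [D → . / /], [D → . / A X], [D → . D e], [D → / . /], [D → / . A X], [F → . A / X], [F → . D c], [F → A / . X], [X → . D], [X → . e +] }  — shift
  I14: { [D → / A X .] }  — reduce
  I15: { [D → D . e], [F → D . c], [X → D .] }  — shift, reduce
  I16: { [F → A / X .] }  — reduce
  I17: { [A → / X .] }  — reduce

No state contains more than one complete item.

Answer: No reduce-reduce conflicts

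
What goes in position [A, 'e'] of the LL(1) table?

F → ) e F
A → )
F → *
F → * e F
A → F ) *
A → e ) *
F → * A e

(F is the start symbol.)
To find M[A, 'e'], we find productions for A where 'e' is in the predict set (PREDICT(N → α) = (FIRST(α) \ {ε}) ∪ (FOLLOW(N) if α ⇒* ε)).

Relevant sets:
  FIRST(F) = { ')', '*' }

A → ): PREDICT = { ')' }
A → F ) *: PREDICT = { ')', '*' }
A → e ) *: PREDICT = { 'e' }
  'e' is in predict set, so this production goes in M[A, 'e']

M[A, 'e'] = A → e ) *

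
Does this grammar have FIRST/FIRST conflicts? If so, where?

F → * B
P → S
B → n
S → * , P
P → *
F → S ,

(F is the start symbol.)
A FIRST/FIRST conflict occurs when two productions N → α and N → β for the same non-terminal have FIRST(α) ∩ FIRST(β) ≠ ∅ (with ε ∈ FIRST of a nullable right-hand side, so two nullable alternatives also conflict).

FIRST sets of the non-terminals at (or reachable through a nullable prefix from) the front of some alternative:
  FIRST(S) = { '*' }

Productions for F:
  F → * B: FIRST = { '*' }
  F → S ,: FIRST = { '*' }
Productions for P:
  P → S: FIRST = { '*' }
  P → *: FIRST = { '*' }
B, S have only one production, so no FIRST/FIRST conflict is possible there.

Conflict for F: F → * B and F → S ,
  Overlap: { '*' }
Conflict for P: P → S and P → *
  Overlap: { '*' }

Answer: Yes. F → '*' B / F → S ',' on { '*' }; P → S / P → '*' on { '*' }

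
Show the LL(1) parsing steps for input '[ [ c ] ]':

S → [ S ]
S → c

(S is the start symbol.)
LL(1) parsing maintains a stack (initially the start symbol over $) and the input. At each step: if the stack top is a terminal, match it against the current input token; if it is a non-terminal N, replace it with the RHS of M[N, lookahead] (the unique production whose predict set contains the lookahead).

Stack is shown with the top on the left.

Stack      Input        Action
------------------------------
S $        [ [ c ] ] $  output S → [ S ]
[ S ] $    [ [ c ] ] $  match '['
S ] $      [ c ] ] $    output S → [ S ]
[ S ] ] $  [ c ] ] $    match '['
S ] ] $    c ] ] $      output S → c
c ] ] $    c ] ] $      match 'c'
] ] $      ] ] $        match ']'
] $        ] $          match ']'
$          $            accept

The string is accepted.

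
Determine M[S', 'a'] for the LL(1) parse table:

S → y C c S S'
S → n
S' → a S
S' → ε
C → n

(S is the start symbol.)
S' → a S, S' → ε

To find M[S', 'a'], we find productions for S' where 'a' is in the predict set (PREDICT(N → α) = (FIRST(α) \ {ε}) ∪ (FOLLOW(N) if α ⇒* ε)).

Relevant sets:
  FOLLOW(S') = { $, 'a' }

S' → a S: PREDICT = { 'a' }
  'a' is in predict set, so this production goes in M[S', 'a']
S' → ε: PREDICT = { $, 'a' }
  'a' is in predict set, so this production goes in M[S', 'a']

M[S', 'a'] = S' → a S, S' → ε  (a multiply-defined cell — the grammar is not LL(1))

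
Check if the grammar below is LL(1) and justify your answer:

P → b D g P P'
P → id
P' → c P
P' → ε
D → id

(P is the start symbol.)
Relevant sets:
  FOLLOW(P') = { $, 'c' }

For P:
  PREDICT(P → b D g P P') = { 'b' }
  PREDICT(P → id) = { 'id' }
For P':
  PREDICT(P' → c P) = { 'c' }
  PREDICT(P' → ε) = { $, 'c' }
D has a single production, so nothing to check there.

Conflict found: Predict set conflict for P': { 'c' }
The grammar is NOT LL(1).

Answer: No. Predict set conflict for P': { 'c' }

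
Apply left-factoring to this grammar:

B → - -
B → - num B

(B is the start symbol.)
B → - B'
B' → -
B' → num B

Left-factoring transforms A → αβ₁ | αβ₂ into A → αA' and A' → β₁ | β₂
(α is the longest common prefix among the alternatives). Repeat until
no nonterminal has two alternatives with a common prefix.

Round 1: B has alternatives sharing prefix '-'. Introduce B': B → - B'
  Add: B' → -
  Add: B' → num B

No remaining common prefixes — done.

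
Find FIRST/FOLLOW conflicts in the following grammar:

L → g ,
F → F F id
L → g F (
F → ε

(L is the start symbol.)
Yes. F → F F id with FOLLOW(F) on { 'id' }

A FIRST/FOLLOW conflict occurs when a non-terminal N has a nullable alternative N → β (β ⇒* ε) and another alternative N → α with FIRST(α) ∩ FOLLOW(N) ≠ ∅: on such a lookahead the parser cannot decide between expanding α and letting N vanish via β.

Nullable non-terminals: F.
FIRST sets used below: FIRST(F) = { 'id', ε }

F: nullable alternative(s) F → ε; FOLLOW(F) = { '(', 'id' }
  F → F F id: FIRST \ {ε} = { 'id' } — overlaps FOLLOW(F) on { 'id' }: CONFLICT
  F → ε: FIRST \ {ε} = { } — this is the only nullable alternative, skip

L has no nullable alternative, so no FIRST/FOLLOW check is needed there.

So the grammar has 1 FIRST/FOLLOW conflict (marked CONFLICT above).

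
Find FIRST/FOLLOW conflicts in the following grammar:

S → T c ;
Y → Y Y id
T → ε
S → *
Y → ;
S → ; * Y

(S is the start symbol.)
Nullable non-terminals: T.
T has a nullable alternative but only one production, so nothing to check.

S, Y have no nullable alternative, so no FIRST/FOLLOW check is needed there.

No FIRST/FOLLOW conflicts found.

Answer: No FIRST/FOLLOW conflicts.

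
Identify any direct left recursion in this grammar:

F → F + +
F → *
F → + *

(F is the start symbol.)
Yes, F is left-recursive

Direct left recursion occurs when N → N α for some non-terminal N (the right-hand side begins with the left-hand side itself).

F → F + +: LEFT RECURSIVE (starts with F)
F → *: starts with '*'
F → + *: starts with '+'

The grammar has direct left recursion on: F.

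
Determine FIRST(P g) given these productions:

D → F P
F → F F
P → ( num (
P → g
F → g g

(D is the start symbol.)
FIRST sets of the non-terminals involved (from the grammar, by fixed-point iteration):
  FIRST(P) = { '(', 'g' }

To compute FIRST(P g), process the symbols left to right:
Symbol P is a non-terminal. Add FIRST(P) \ {ε} = { '(', 'g' }
P is not nullable (ε ∉ FIRST(P)), so stop here.
FIRST(P g) = { '(', 'g' }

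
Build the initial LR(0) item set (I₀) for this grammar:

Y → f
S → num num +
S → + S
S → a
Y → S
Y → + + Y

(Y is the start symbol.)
First, augment the grammar with Y' → Y
I₀ = CLOSURE({ [Y' → . Y] }):
  [Y' → . Y] has the dot before Y: add [Y → . f], [Y → . S], [Y → . + + Y]
  [Y → . S] has the dot before S: add [S → . num num +], [S → . + S], [S → . a]
No further items can be added.

I₀ = { [S → . + S], [S → . a], [S → . num num +], [Y → . + + Y], [Y → . S], [Y → . f], [Y' → . Y] }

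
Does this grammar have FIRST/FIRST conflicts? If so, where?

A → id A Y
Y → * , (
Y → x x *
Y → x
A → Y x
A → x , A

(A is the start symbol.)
A FIRST/FIRST conflict occurs when two productions N → α and N → β for the same non-terminal have FIRST(α) ∩ FIRST(β) ≠ ∅ (with ε ∈ FIRST of a nullable right-hand side, so two nullable alternatives also conflict).

FIRST sets of the non-terminals at (or reachable through a nullable prefix from) the front of some alternative:
  FIRST(Y) = { '*', 'x' }

Productions for A:
  A → id A Y: FIRST = { 'id' }
  A → Y x: FIRST = { '*', 'x' }
  A → x , A: FIRST = { 'x' }
Productions for Y:
  Y → * , (: FIRST = { '*' }
  Y → x x *: FIRST = { 'x' }
  Y → x: FIRST = { 'x' }

Conflict for A: A → Y x and A → x , A
  Overlap: { 'x' }
Conflict for Y: Y → x x * and Y → x
  Overlap: { 'x' }

Answer: Yes. A → Y x / A → x ',' A on { 'x' }; Y → x x '*' / Y → x on { 'x' }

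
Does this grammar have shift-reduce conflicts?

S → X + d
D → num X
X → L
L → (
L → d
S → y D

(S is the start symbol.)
No shift-reduce conflicts

Augment with S' → S and build the canonical LR(0) collection (I0 = CLOSURE({[S' → . S]}), then GOTO on every symbol after a dot until no new states appear). It has 12 states:
  I0: { [L → . (], [L → . d], [S → . X + d], [S → . y D], [S' → . S], [X → . L] }  — shift
  I1: { [L → ( .] }  — reduce
  I2: { [X → L .] }  — reduce
  I3: { [S' → S .] }  — accept
  I4: { [S → X . + d] }  — shift
  I5: { [L → d .] }  — reduce
  I6: { [D → . num X], [S → y . D] }  — shift
  I7: { [S → y D .] }  — reduce
  I8: { [D → num . X], [L → . (], [L → . d], [X → . L] }  — shift
  I9: { [D → num X .] }  — reduce
  I10: { [S → X + . d] }  — shift
  I11: { [S → X + d .] }  — reduce

No state contains both a complete item and a shift item.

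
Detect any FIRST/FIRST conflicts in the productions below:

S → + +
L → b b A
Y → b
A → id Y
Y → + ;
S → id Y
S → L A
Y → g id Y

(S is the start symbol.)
FIRST sets of the non-terminals at (or reachable through a nullable prefix from) the front of some alternative:
  FIRST(L) = { 'b' }

Productions for S:
  S → + +: FIRST = { '+' }
  S → id Y: FIRST = { 'id' }
  S → L A: FIRST = { 'b' }
Productions for Y:
  Y → b: FIRST = { 'b' }
  Y → + ;: FIRST = { '+' }
  Y → g id Y: FIRST = { 'g' }
L, A have only one production, so no FIRST/FIRST conflict is possible there.

All alternatives of each non-terminal have pairwise disjoint FIRST sets.

Answer: No FIRST/FIRST conflicts.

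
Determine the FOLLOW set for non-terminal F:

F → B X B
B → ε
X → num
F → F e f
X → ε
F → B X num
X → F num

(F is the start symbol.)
{ $, 'e', 'num' }

To compute FOLLOW(F), find every occurrence of F on a right-hand side N → α F β: add FIRST(β) \ {ε}, and if β is empty or nullable also add FOLLOW(N). Iterate to a fixed point.

F is the start symbol, so $ ∈ FOLLOW(F).
In F → F e f: F is followed by e f, add FIRST(e f) \ {ε} = { 'e' }
In X → F num: F is followed by num, add FIRST(num) \ {ε} = { 'num' }

Taking the union: FOLLOW(F) = { $, 'e', 'num' }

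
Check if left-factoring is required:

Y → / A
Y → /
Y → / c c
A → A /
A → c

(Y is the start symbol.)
Yes, Y has productions with common prefix '/'

Left-factoring is needed when two productions for the same non-terminal
share a common prefix on the right-hand side.

Productions for Y:
  Y → / A
  Y → /
  Y → / c c
Productions for A:
  A → A /
  A → c

Found common prefix '/' in productions for Y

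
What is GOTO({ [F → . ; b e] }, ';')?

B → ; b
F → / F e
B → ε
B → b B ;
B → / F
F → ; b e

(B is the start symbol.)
GOTO(I, ';') = CLOSURE({ [A → αX.β] : [A → α.Xβ] ∈ I, X = ';' })

Items with dot before ';', with the dot advanced:
  [F → . ; b e] → [F → ; . b e]
Closure adds nothing (no advanced item has the dot before a non-terminal).

GOTO = { [F → ; . b e] }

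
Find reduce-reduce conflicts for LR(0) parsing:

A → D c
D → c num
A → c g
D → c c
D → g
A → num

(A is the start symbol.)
Augment with A' → A and build the canonical LR(0) collection (I0 = CLOSURE({[A' → . A]}), then GOTO on every symbol after a dot until no new states appear). It has 10 states:
  I0: { [A → . D c], [A → . c g], [A → . num], [A' → . A], [D → . c c], [D → . c num], [D → . g] }  — shift
  I1: { [A' → A .] }  — accept
  I2: { [A → D . c] }  — shift
  I3: { [A → c . g], [D → c . c], [D → c . num] }  — shift
  I4: { [D → g .] }  — reduce
  I5: { [A → num .] }  — reduce
  I6: { [D → c c .] }  — reduce
  I7: { [A → c g .] }  — reduce
  I8: { [D → c num .] }  — reduce
  I9: { [A → D c .] }  — reduce

No state contains more than one complete item.

Answer: No reduce-reduce conflicts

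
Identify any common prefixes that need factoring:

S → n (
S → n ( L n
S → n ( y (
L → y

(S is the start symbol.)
Yes, S has productions with common prefix 'n ('

Left-factoring is needed when two productions for the same non-terminal
share a common prefix on the right-hand side.

Productions for S:
  S → n (
  S → n ( L n
  S → n ( y (

Found common prefix 'n (' in productions for S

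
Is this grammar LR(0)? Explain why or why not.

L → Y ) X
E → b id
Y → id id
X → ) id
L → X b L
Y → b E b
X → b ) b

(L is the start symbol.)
A grammar is LR(0) if no state in the canonical LR(0) collection has:
  - both a shift item (dot before a terminal) and a complete item (shift-reduce conflict), or
  - two or more complete items (reduce-reduce conflict; the accept item [L' → L .] counts as a complete item here).

Augment with L' → L and build the canonical LR(0) collection (I0 = CLOSURE({[L' → . L]}), then GOTO on every symbol after a dot until no new states appear). It has 20 states:
  I0: { [L → . X b L], [L → . Y ) X], [L' → . L], [X → . ) id], [X → . b ) b], [Y → . b E b], [Y → . id id] }  — shift
  I1: { [X → ) . id] }  — shift
  I2: { [L' → L .] }  — accept
  I3: { [L → X . b L] }  — shift
  I4: { [L → Y . ) X] }  — shift
  I5: { [E → . b id], [X → b . ) b], [Y → b . E b] }  — shift
  I6: { [Y → id . id] }  — shift
  I7: { [Y → id id .] }  — reduce
  I8: { [X → b ) . b] }  — shift
  I9: { [Y → b E . b] }  — shift
  I10: { [E → b . id] }  — shift
  I11: { [E → b id .] }  — reduce
  I12: { [Y → b E b .] }  — reduce
  I13: { [X → b ) b .] }  — reduce
  I14: { [L → Y ) . X], [X → . ) id], [X → . b ) b] }  — shift
  I15: { [L → Y ) X .] }  — reduce
  I16: { [X → b . ) b] }  — shift
  I17: { [L → . X b L], [L → . Y ) X], [L → X b . L], [X → . ) id], [X → . b ) b], [Y → . b E b], [Y → . id id] }  — shift
  I18: { [L → X b L .] }  — reduce
  I19: { [X → ) id .] }  — reduce

Every state is either a pure shift/goto state or contains exactly one complete item and nothing to shift — no conflicts. The grammar is LR(0).

Answer: Yes, the grammar is LR(0)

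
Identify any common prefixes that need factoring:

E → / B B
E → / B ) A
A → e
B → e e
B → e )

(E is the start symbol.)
Yes, E has productions with common prefix '/ B'; B has productions with common prefix 'e'

Left-factoring is needed when two productions for the same non-terminal
share a common prefix on the right-hand side.

Productions for E:
  E → / B B
  E → / B ) A
Productions for B:
  B → e e
  B → e )

Found common prefix '/ B' in productions for E
Found common prefix 'e' in productions for B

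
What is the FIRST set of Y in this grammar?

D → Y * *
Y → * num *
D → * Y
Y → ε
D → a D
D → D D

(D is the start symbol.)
{ '*', ε }

To compute FIRST(Y), examine every production with Y on the left-hand side, reading each right-hand side left to right until a non-nullable symbol is reached.

From Y → * num *:
  - '*' is a terminal: add '*' and stop
From Y → ε:
  - ε-production, so ε ∈ FIRST(Y)

Collecting: FIRST(Y) = { '*', ε }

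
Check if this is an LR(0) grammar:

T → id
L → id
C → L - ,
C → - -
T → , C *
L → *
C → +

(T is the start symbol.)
Yes, the grammar is LR(0)

A grammar is LR(0) if no state in the canonical LR(0) collection has:
  - both a shift item (dot before a terminal) and a complete item (shift-reduce conflict), or
  - two or more complete items (reduce-reduce conflict; the accept item [T' → T .] counts as a complete item here).

Augment with T' → T and build the canonical LR(0) collection (I0 = CLOSURE({[T' → . T]}), then GOTO on every symbol after a dot until no new states appear). It has 14 states:
  I0: { [T → . , C *], [T → . id], [T' → . T] }  — shift
  I1: { [C → . +], [C → . - -], [C → . L - ,], [L → . *], [L → . id], [T → , . C *] }  — shift
  I2: { [T' → T .] }  — accept
  I3: { [T → id .] }  — reduce
  I4: { [L → * .] }  — reduce
  I5: { [C → + .] }  — reduce
  I6: { [C → - . -] }  — shift
  I7: { [T → , C . *] }  — shift
  I8: { [C → L . - ,] }  — shift
  I9: { [L → id .] }  — reduce
  I10: { [C → L - . ,] }  — shift
  I11: { [C → L - , .] }  — reduce
  I12: { [T → , C * .] }  — reduce
  I13: { [C → - - .] }  — reduce

Every state is either a pure shift/goto state or contains exactly one complete item and nothing to shift — no conflicts. The grammar is LR(0).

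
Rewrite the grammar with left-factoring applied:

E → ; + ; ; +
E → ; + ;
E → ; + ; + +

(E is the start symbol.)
E → ; + ; E'
E' → ; +
E' → ε
E' → + +

Left-factoring transforms A → αβ₁ | αβ₂ into A → αA' and A' → β₁ | β₂
(α is the longest common prefix among the alternatives). Repeat until
no nonterminal has two alternatives with a common prefix.

Round 1: E has alternatives sharing prefix '; + ;'. Introduce E': E → ; + ; E'
  Add: E' → ; +
  Add: E' → ε
  Add: E' → + +

No remaining common prefixes — done.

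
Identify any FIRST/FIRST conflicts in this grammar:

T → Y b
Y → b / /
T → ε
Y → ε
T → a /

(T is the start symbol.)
A FIRST/FIRST conflict occurs when two productions N → α and N → β for the same non-terminal have FIRST(α) ∩ FIRST(β) ≠ ∅ (with ε ∈ FIRST of a nullable right-hand side, so two nullable alternatives also conflict).

FIRST sets of the non-terminals at (or reachable through a nullable prefix from) the front of some alternative:
  FIRST(Y) = { 'b', ε }

Productions for T:
  T → Y b: FIRST = { 'b' }
  T → ε: FIRST = { ε }
  T → a /: FIRST = { 'a' }
Productions for Y:
  Y → b / /: FIRST = { 'b' }
  Y → ε: FIRST = { ε }

All alternatives of each non-terminal have pairwise disjoint FIRST sets.

Answer: No FIRST/FIRST conflicts.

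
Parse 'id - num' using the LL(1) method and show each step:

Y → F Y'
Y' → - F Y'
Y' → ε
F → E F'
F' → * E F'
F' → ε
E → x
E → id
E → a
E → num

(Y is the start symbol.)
LL(1) parsing maintains a stack (initially the start symbol over $) and the input. At each step: if the stack top is a terminal, match it against the current input token; if it is a non-terminal N, replace it with the RHS of M[N, lookahead] (the unique production whose predict set contains the lookahead).

Stack is shown with the top on the left.

Stack        Input       Action
-------------------------------
Y $          id - num $  output Y → F Y'
F Y' $       id - num $  output F → E F'
E F' Y' $    id - num $  output E → id
id F' Y' $   id - num $  match 'id'
F' Y' $      - num $     output F' → ε
Y' $         - num $     output Y' → - F Y'
- F Y' $     - num $     match '-'
F Y' $       num $       output F → E F'
E F' Y' $    num $       output E → num
num F' Y' $  num $       match 'num'
F' Y' $      $           output F' → ε
Y' $         $           output Y' → ε
$            $           accept

The string is accepted.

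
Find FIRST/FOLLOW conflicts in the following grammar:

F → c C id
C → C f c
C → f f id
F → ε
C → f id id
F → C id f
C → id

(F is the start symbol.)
No FIRST/FOLLOW conflicts.

A FIRST/FOLLOW conflict occurs when a non-terminal N has a nullable alternative N → β (β ⇒* ε) and another alternative N → α with FIRST(α) ∩ FOLLOW(N) ≠ ∅: on such a lookahead the parser cannot decide between expanding α and letting N vanish via β.

Nullable non-terminals: F.
FIRST sets used below: FIRST(C) = { 'f', 'id' }

F: nullable alternative(s) F → ε; FOLLOW(F) = { $ }
  F → c C id: FIRST \ {ε} = { 'c' } — disjoint from FOLLOW(F)
  F → ε: FIRST \ {ε} = { } — this is the only nullable alternative, skip
  F → C id f: FIRST \ {ε} = { 'f', 'id' } — disjoint from FOLLOW(F)

C has no nullable alternative, so no FIRST/FOLLOW check is needed there.

No FIRST/FOLLOW conflicts found.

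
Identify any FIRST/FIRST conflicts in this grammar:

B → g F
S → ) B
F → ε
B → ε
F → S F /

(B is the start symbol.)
A FIRST/FIRST conflict occurs when two productions N → α and N → β for the same non-terminal have FIRST(α) ∩ FIRST(β) ≠ ∅ (with ε ∈ FIRST of a nullable right-hand side, so two nullable alternatives also conflict).

FIRST sets of the non-terminals at (or reachable through a nullable prefix from) the front of some alternative:
  FIRST(S) = { ')' }

Productions for B:
  B → g F: FIRST = { 'g' }
  B → ε: FIRST = { ε }
Productions for F:
  F → ε: FIRST = { ε }
  F → S F /: FIRST = { ')' }
S has only one production, so no FIRST/FIRST conflict is possible there.

All alternatives of each non-terminal have pairwise disjoint FIRST sets.

Answer: No FIRST/FIRST conflicts.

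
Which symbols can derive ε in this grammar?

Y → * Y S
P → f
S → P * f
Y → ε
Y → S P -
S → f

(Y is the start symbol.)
{ 'Y' }

A non-terminal is nullable if it can derive ε (the empty string): either it has an ε-production, or it has a production whose right-hand side consists entirely of nullable non-terminals.

ε-productions: Y → ε
So Y is immediately nullable.
No further non-terminal can be added: every production for the remaining non-terminals contains a terminal or a non-nullable non-terminal.
Nullable = { 'Y' }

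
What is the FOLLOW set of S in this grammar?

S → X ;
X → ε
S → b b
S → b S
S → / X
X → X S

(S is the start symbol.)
{ $, '/', ';', 'b' }

S is the start symbol, so $ ∈ FOLLOW(S).
In S → b S: S is at the end; this adds FOLLOW(S) to itself — nothing new
In X → X S: S is at the end, add FOLLOW(X)

The FOLLOW sets referred to above (computed the same way, to a fixed point):
  FOLLOW(X) = { $, '/', ';', 'b' }

Taking the union: FOLLOW(S) = { $, '/', ';', 'b' }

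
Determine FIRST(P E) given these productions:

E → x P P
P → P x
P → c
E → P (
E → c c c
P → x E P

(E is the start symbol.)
{ 'c', 'x' }

FIRST sets of the non-terminals involved (from the grammar, by fixed-point iteration):
  FIRST(P) = { 'c', 'x' }

To compute FIRST(P E), process the symbols left to right:
Symbol P is a non-terminal. Add FIRST(P) \ {ε} = { 'c', 'x' }
P is not nullable (ε ∉ FIRST(P)), so stop here.
FIRST(P E) = { 'c', 'x' }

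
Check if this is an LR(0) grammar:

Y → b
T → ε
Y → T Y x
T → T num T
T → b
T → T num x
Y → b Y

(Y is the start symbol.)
Augment with Y' → Y and build the canonical LR(0) collection (I0 = CLOSURE({[Y' → . Y]}), then GOTO on every symbol after a dot until no new states appear). It has 11 states:
  I0: { [T → . T num T], [T → . T num x], [T → . b], [T → .], [Y → . T Y x], [Y → . b Y], [Y → . b], [Y' → . Y] }  — shift, reduce
  I1: { [T → . T num T], [T → . T num x], [T → . b], [T → .], [T → T . num T], [T → T . num x], [Y → . T Y x], [Y → . b Y], [Y → . b], [Y → T . Y x] }  — shift, reduce
  I2: { [Y' → Y .] }  — accept
  I3: { [T → . T num T], [T → . T num x], [T → . b], [T → .], [T → b .], [Y → . T Y x], [Y → . b Y], [Y → . b], [Y → b . Y], [Y → b .] }  — shift, 3 reduces
  I4: { [Y → b Y .] }  — reduce
  I5: { [Y → T Y . x] }  — shift
  I6: { [T → . T num T], [T → . T num x], [T → . b], [T → .], [T → T num . T], [T → T num . x] }  — shift, reduce
  I7: { [T → T . num T], [T → T . num x], [T → T num T .] }  — shift, reduce
  I8: { [T → b .] }  — reduce
  I9: { [T → T num x .] }  — reduce
  I10: { [Y → T Y x .] }  — reduce

Conflict in state I0:
  Shift-reduce conflict between [T → .] and [T → . b]
So the grammar is NOT LR(0).

Answer: No. Shift-reduce conflict between [T → .] and [T → . b]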